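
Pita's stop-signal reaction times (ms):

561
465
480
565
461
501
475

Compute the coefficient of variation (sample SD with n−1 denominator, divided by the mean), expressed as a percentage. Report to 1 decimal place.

n = 7, Σ = 3508, M = 501.1429
Σ(x−M)² = 11708.857; s = √(11708.857/6) = 44.1755
CV = 44.1755 / 501.1429 = 0.08815 = 8.815%

8.8%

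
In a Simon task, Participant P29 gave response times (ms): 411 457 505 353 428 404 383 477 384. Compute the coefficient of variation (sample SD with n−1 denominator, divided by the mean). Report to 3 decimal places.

n = 9, Σ = 3802, M = 422.4444
Σ(x−M)² = 19344.222; s = √(19344.222/8) = 49.1734
CV = 49.1734 / 422.4444 = 0.11640

0.116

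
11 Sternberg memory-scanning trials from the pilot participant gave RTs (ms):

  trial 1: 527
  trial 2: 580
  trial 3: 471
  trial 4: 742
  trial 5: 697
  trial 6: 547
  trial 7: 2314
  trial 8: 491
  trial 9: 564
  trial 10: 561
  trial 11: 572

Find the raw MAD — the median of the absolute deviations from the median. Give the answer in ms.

Sorted: 471, 491, 527, 547, 561, 564, 572, 580, 697, 742, 2314 → median = 564
|x − 564|: 37, 16, 93, 178, 133, 17, 1750, 73, 0, 3, 8
Sorted deviations: 0, 3, 8, 16, 17, 37, 73, 93, 133, 178, 1750 → MAD = 37

37 ms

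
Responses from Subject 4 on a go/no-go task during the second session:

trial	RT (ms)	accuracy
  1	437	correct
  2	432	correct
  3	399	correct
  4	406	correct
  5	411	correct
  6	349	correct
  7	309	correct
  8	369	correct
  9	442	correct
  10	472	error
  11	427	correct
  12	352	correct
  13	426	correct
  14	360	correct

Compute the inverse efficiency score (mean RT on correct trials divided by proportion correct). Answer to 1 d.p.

Correct trials (n=13): 437, 432, 399, 406, 411, 349, 309, 369, 442, 427, 352, 426, 360
Mean correct RT = 5119/13 = 393.7692 ms
Proportion correct = 13/14
IES = 393.7692 / (13/14) = 424.059 ms

424.1 ms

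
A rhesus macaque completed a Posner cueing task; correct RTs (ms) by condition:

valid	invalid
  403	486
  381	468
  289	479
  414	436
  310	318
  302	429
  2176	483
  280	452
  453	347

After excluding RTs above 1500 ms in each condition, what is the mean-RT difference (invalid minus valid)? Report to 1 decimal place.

valid: exclude 2176
M(valid) = 2832/8 = 354.000
M(invalid) = 3898/9 = 433.111
Difference = 433.111 − 354.000 = 79.111 ms

79.1 ms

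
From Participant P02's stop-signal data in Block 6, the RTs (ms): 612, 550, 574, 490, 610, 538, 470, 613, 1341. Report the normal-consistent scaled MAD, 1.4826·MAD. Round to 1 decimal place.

Sorted: 470, 490, 538, 550, 574, 610, 612, 613, 1341 → median = 574
|x − 574| sorted: 0, 24, 36, 36, 38, 39, 84, 104, 767 → MAD = 38
Robust SD ≈ 1.4826 × 38 = 56.339

56.3 ms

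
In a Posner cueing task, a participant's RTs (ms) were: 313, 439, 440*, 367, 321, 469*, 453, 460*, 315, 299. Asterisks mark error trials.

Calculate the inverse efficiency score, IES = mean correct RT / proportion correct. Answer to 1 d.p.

511.6 ms

Correct trials (n=7): 313, 439, 367, 321, 453, 315, 299
Mean correct RT = 2507/7 = 358.1429 ms
Proportion correct = 7/10
IES = 358.1429 / (7/10) = 511.633 ms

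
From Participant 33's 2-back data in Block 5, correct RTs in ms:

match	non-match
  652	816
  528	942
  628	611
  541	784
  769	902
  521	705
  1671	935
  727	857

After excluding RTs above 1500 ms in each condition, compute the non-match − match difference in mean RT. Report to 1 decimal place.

195.3 ms

match: exclude 1671
M(match) = 4366/7 = 623.714
M(non-match) = 6552/8 = 819.000
Difference = 819.000 − 623.714 = 195.286 ms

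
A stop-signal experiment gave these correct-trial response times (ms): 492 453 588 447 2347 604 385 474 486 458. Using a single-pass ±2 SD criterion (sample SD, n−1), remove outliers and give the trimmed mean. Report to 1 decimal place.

n = 10, ΣRT = 6734, M = 673.400
Σ(x−M)² = 3150236.40; s = √(3150236.40/9) = 591.630
Cutoffs: 673.400 ± 2·591.630 → [-509.9, 1856.7]
Outside: 2347 → excluded.
Retained (n=9): Σ = 4387, mean = 4387/9 = 487.444

487.4 ms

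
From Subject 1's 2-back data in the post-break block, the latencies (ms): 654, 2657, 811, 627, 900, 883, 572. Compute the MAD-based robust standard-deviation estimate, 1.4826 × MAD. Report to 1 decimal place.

232.8 ms

Sorted: 572, 627, 654, 811, 883, 900, 2657 → median = 811
|x − 811| sorted: 0, 72, 89, 157, 184, 239, 1846 → MAD = 157
Robust SD ≈ 1.4826 × 157 = 232.768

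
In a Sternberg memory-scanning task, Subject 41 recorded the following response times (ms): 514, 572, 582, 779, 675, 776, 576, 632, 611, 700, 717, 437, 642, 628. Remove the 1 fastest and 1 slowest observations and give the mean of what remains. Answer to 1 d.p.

635.4 ms

Sorted: 437, 514, 572, 576, 582, 611, 628, 632, 642, 675, 700, 717, 776, 779
Drop lowest 1 (437) and highest 1 (779)
Remaining (n=12): Σ = 7625, mean = 7625/12 = 635.417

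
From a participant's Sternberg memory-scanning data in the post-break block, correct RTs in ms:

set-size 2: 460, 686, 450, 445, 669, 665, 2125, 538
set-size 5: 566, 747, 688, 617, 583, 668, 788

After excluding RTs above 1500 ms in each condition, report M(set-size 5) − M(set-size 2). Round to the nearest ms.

set-size 2: exclude 2125
M(set-size 2) = 3913/7 = 559.000
M(set-size 5) = 4657/7 = 665.286
Difference = 665.286 − 559.000 = 106.286 ms

106 ms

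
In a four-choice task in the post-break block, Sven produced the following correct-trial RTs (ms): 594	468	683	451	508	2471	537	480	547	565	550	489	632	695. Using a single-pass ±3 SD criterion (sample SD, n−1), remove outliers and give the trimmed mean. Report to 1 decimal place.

n = 14, ΣRT = 9670, M = 690.714
Σ(x−M)² = 3487720.86; s = √(3487720.86/13) = 517.964
Cutoffs: 690.714 ± 3·517.964 → [-863.2, 2244.6]
Outside: 2471 → excluded.
Retained (n=13): Σ = 7199, mean = 7199/13 = 553.769

553.8 ms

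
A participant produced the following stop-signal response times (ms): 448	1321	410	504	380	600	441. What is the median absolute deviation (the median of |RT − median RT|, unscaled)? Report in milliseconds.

Sorted: 380, 410, 441, 448, 504, 600, 1321 → median = 448
|x − 448|: 0, 873, 38, 56, 68, 152, 7
Sorted deviations: 0, 7, 38, 56, 68, 152, 873 → MAD = 56

56 ms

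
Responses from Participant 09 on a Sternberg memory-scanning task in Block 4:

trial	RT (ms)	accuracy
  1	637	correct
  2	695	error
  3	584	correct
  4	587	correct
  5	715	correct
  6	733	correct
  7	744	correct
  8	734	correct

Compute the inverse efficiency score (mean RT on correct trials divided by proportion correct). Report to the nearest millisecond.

773 ms

Correct trials (n=7): 637, 584, 587, 715, 733, 744, 734
Mean correct RT = 4734/7 = 676.2857 ms
Proportion correct = 7/8
IES = 676.2857 / (7/8) = 772.898 ms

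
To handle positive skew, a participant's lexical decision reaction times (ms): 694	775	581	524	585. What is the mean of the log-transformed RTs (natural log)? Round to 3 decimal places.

6.439

ln(RT): 6.5425, 6.6529, 6.3648, 6.2615, 6.3716
Σ ln(RT) = 32.1932
Mean = 32.1932/5 = 6.43864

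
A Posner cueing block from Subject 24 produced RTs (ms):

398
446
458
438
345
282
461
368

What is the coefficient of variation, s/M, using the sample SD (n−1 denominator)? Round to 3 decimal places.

0.160

n = 8, Σ = 3196, M = 399.5000
Σ(x−M)² = 28620.000; s = √(28620.000/7) = 63.9419
CV = 63.9419 / 399.5000 = 0.16005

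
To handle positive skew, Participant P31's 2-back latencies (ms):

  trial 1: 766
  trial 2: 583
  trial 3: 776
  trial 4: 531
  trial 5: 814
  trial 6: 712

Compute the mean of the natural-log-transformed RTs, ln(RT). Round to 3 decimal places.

6.535

ln(RT): 6.6412, 6.3682, 6.6542, 6.2748, 6.7020, 6.5681
Σ ln(RT) = 39.2083
Mean = 39.2083/6 = 6.53472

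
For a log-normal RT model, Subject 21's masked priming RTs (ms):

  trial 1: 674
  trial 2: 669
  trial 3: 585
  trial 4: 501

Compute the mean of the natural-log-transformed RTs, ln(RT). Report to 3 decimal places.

ln(RT): 6.5132, 6.5058, 6.3716, 6.2166
Σ ln(RT) = 25.6072
Mean = 25.6072/4 = 6.40181

6.402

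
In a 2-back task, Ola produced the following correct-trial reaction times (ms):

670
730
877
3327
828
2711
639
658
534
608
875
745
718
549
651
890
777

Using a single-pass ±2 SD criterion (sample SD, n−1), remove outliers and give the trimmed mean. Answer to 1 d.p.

716.6 ms

n = 17, ΣRT = 16787, M = 987.471
Σ(x−M)² = 9731604.24; s = √(9731604.24/16) = 779.888
Cutoffs: 987.471 ± 2·779.888 → [-572.3, 2547.2]
Outside: 2711, 3327 → excluded.
Retained (n=15): Σ = 10749, mean = 10749/15 = 716.600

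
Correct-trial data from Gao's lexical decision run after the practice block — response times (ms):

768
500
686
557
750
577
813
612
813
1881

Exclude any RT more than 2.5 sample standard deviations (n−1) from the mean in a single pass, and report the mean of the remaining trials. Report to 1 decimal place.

n = 10, ΣRT = 7957, M = 795.700
Σ(x−M)² = 1419356.10; s = √(1419356.10/9) = 397.122
Cutoffs: 795.700 ± 2.5·397.122 → [-197.1, 1788.5]
Outside: 1881 → excluded.
Retained (n=9): Σ = 6076, mean = 6076/9 = 675.111

675.1 ms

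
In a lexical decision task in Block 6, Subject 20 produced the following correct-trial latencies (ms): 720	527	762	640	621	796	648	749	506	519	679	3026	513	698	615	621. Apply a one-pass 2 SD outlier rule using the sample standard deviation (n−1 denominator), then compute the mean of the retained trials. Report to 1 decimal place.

640.9 ms

n = 16, ΣRT = 12640, M = 790.000
Σ(x−M)² = 5458288.00; s = √(5458288.00/15) = 603.230
Cutoffs: 790.000 ± 2·603.230 → [-416.5, 1996.5]
Outside: 3026 → excluded.
Retained (n=15): Σ = 9614, mean = 9614/15 = 640.933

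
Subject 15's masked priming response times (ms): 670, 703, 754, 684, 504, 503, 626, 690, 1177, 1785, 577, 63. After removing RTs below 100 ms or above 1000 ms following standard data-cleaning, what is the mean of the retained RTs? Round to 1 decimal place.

Excluded: 63, 1177, 1785
Retained (n=9): Σ = 5711
Mean = 5711/9 = 634.5556

634.6 ms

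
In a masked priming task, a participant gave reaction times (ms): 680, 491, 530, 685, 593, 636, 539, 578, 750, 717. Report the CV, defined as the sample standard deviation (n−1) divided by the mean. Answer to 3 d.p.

n = 10, Σ = 6199, M = 619.9000
Σ(x−M)² = 68184.900; s = √(68184.900/9) = 87.0408
CV = 87.0408 / 619.9000 = 0.14041

0.140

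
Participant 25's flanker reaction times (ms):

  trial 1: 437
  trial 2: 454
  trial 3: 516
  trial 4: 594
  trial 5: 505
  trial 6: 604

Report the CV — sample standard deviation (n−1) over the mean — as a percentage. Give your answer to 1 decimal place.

13.4%

n = 6, Σ = 3110, M = 518.3333
Σ(x−M)² = 24001.333; s = √(24001.333/5) = 69.2840
CV = 69.2840 / 518.3333 = 0.13367 = 13.367%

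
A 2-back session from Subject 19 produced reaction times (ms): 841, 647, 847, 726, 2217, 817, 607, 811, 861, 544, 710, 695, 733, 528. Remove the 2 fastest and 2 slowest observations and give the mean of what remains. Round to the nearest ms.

743 ms

Sorted: 528, 544, 607, 647, 695, 710, 726, 733, 811, 817, 841, 847, 861, 2217
Drop lowest 2 (528, 544) and highest 2 (861, 2217)
Remaining (n=10): Σ = 7434, mean = 7434/10 = 743.400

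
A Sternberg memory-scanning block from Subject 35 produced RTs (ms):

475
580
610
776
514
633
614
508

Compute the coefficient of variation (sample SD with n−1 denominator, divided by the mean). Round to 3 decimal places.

n = 8, Σ = 4710, M = 588.7500
Σ(x−M)² = 63233.500; s = √(63233.500/7) = 95.0440
CV = 95.0440 / 588.7500 = 0.16143

0.161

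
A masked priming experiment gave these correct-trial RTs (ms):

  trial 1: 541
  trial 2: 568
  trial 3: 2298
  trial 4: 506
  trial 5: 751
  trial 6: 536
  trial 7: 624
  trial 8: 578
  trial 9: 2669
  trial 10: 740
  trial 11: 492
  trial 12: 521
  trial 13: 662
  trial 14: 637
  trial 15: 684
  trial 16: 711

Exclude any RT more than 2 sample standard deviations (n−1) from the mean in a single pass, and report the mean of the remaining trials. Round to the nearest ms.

611 ms

n = 16, ΣRT = 13518, M = 844.875
Σ(x−M)² = 6307937.75; s = √(6307937.75/15) = 648.482
Cutoffs: 844.875 ± 2·648.482 → [-452.1, 2141.8]
Outside: 2298, 2669 → excluded.
Retained (n=14): Σ = 8551, mean = 8551/14 = 610.786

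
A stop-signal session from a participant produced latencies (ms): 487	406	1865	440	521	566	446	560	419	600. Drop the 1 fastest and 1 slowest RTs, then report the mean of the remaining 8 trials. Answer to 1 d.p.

504.9 ms

Sorted: 406, 419, 440, 446, 487, 521, 560, 566, 600, 1865
Drop lowest 1 (406) and highest 1 (1865)
Remaining (n=8): Σ = 4039, mean = 4039/8 = 504.875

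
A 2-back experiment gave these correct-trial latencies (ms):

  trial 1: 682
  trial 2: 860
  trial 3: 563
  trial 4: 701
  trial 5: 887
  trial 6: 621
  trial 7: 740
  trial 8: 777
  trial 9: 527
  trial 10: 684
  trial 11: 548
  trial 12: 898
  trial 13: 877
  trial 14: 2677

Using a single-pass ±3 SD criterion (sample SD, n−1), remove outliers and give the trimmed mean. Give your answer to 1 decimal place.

n = 14, ΣRT = 12042, M = 860.143
Σ(x−M)² = 3766743.71; s = √(3766743.71/13) = 538.284
Cutoffs: 860.143 ± 3·538.284 → [-754.7, 2475.0]
Outside: 2677 → excluded.
Retained (n=13): Σ = 9365, mean = 9365/13 = 720.385

720.4 ms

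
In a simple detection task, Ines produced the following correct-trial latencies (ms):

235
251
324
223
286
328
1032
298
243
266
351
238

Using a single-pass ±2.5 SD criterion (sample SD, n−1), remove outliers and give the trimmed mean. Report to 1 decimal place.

n = 12, ΣRT = 4075, M = 339.583
Σ(x−M)² = 541986.92; s = √(541986.92/11) = 221.972
Cutoffs: 339.583 ± 2.5·221.972 → [-215.3, 894.5]
Outside: 1032 → excluded.
Retained (n=11): Σ = 3043, mean = 3043/11 = 276.636

276.6 ms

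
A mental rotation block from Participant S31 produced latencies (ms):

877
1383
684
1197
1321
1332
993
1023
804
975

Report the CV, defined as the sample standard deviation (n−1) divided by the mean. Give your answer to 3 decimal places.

0.227

n = 10, Σ = 10589, M = 1058.9000
Σ(x−M)² = 518674.900; s = √(518674.900/9) = 240.0636
CV = 240.0636 / 1058.9000 = 0.22671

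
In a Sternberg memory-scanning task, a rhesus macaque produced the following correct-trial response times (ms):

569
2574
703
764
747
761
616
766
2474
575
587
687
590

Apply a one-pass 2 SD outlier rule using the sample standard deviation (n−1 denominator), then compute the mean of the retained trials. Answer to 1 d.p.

n = 13, ΣRT = 12413, M = 954.846
Σ(x−M)² = 5893917.69; s = √(5893917.69/12) = 700.828
Cutoffs: 954.846 ± 2·700.828 → [-446.8, 2356.5]
Outside: 2474, 2574 → excluded.
Retained (n=11): Σ = 7365, mean = 7365/11 = 669.545

669.5 ms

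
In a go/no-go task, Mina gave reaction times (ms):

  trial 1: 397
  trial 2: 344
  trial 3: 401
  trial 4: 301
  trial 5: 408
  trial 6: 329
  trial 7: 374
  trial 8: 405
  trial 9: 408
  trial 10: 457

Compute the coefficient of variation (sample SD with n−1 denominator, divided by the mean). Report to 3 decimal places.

n = 10, Σ = 3824, M = 382.4000
Σ(x−M)² = 18968.400; s = √(18968.400/9) = 45.9086
CV = 45.9086 / 382.4000 = 0.12005

0.120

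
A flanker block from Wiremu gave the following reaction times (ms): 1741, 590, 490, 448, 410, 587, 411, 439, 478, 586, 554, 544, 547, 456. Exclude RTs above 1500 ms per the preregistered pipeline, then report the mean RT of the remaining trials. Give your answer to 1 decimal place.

503.1 ms

Excluded: 1741
Retained (n=13): Σ = 6540
Mean = 6540/13 = 503.0769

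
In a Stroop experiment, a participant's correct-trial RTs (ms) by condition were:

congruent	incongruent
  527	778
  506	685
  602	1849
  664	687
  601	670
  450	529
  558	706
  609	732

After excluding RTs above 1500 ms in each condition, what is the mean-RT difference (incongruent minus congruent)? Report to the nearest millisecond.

119 ms

incongruent: exclude 1849
M(congruent) = 4517/8 = 564.625
M(incongruent) = 4787/7 = 683.857
Difference = 683.857 − 564.625 = 119.232 ms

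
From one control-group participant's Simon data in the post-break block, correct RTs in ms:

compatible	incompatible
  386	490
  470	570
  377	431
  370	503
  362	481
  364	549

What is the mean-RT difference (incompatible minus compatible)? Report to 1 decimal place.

M(compatible) = 2329/6 = 388.167
M(incompatible) = 3024/6 = 504.000
Difference = 504.000 − 388.167 = 115.833 ms

115.8 ms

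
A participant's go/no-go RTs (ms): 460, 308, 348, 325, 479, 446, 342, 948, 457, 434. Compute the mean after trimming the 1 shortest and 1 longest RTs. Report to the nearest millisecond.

Sorted: 308, 325, 342, 348, 434, 446, 457, 460, 479, 948
Drop lowest 1 (308) and highest 1 (948)
Remaining (n=8): Σ = 3291, mean = 3291/8 = 411.375

411 ms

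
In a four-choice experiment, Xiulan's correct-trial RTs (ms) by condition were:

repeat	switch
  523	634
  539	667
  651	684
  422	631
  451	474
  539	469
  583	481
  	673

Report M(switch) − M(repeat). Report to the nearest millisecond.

59 ms

M(repeat) = 3708/7 = 529.714
M(switch) = 4713/8 = 589.125
Difference = 589.125 − 529.714 = 59.411 ms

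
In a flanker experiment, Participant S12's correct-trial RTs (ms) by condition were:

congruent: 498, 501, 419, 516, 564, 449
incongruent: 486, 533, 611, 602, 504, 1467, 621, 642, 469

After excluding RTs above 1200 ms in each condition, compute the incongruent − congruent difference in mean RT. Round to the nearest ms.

incongruent: exclude 1467
M(congruent) = 2947/6 = 491.167
M(incongruent) = 4468/8 = 558.500
Difference = 558.500 − 491.167 = 67.333 ms

67 ms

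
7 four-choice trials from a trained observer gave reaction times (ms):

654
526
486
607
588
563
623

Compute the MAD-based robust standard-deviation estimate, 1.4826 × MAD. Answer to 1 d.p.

Sorted: 486, 526, 563, 588, 607, 623, 654 → median = 588
|x − 588| sorted: 0, 19, 25, 35, 62, 66, 102 → MAD = 35
Robust SD ≈ 1.4826 × 35 = 51.891

51.9 ms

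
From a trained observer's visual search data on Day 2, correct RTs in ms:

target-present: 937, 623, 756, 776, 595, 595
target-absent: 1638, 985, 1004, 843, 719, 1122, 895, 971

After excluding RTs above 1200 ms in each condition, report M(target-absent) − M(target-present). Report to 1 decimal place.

target-absent: exclude 1638
M(target-present) = 4282/6 = 713.667
M(target-absent) = 6539/7 = 934.143
Difference = 934.143 − 713.667 = 220.476 ms

220.5 ms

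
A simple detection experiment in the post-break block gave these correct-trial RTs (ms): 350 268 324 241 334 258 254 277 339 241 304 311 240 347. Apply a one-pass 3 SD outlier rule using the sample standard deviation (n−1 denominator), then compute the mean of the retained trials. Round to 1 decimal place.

n = 14, ΣRT = 4088, M = 292.000
Σ(x−M)² = 23198.00; s = √(23198.00/13) = 42.243
Cutoffs: 292.000 ± 3·42.243 → [165.3, 418.7]
No RTs fall outside the cutoffs; all 14 retained. Mean = 4088/14 = 292.000

292.0 ms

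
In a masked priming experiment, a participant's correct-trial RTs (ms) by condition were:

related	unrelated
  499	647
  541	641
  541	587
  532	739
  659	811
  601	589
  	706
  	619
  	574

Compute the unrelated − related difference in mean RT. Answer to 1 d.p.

94.8 ms

M(related) = 3373/6 = 562.167
M(unrelated) = 5913/9 = 657.000
Difference = 657.000 − 562.167 = 94.833 ms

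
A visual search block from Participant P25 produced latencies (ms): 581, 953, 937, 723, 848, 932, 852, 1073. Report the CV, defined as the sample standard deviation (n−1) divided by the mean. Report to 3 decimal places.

n = 8, Σ = 6899, M = 862.3750
Σ(x−M)² = 161903.875; s = √(161903.875/7) = 152.0826
CV = 152.0826 / 862.3750 = 0.17635

0.176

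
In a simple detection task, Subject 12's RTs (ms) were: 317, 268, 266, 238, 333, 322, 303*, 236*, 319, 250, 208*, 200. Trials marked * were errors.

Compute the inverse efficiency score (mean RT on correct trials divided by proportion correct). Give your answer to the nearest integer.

Correct trials (n=9): 317, 268, 266, 238, 333, 322, 319, 250, 200
Mean correct RT = 2513/9 = 279.2222 ms
Proportion correct = 9/12
IES = 279.2222 / (9/12) = 372.296 ms

372 ms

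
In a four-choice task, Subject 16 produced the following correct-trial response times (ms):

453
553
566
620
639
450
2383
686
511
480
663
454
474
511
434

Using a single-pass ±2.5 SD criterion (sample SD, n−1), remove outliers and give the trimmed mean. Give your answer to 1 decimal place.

n = 15, ΣRT = 9877, M = 658.467
Σ(x−M)² = 3283563.73; s = √(3283563.73/14) = 484.294
Cutoffs: 658.467 ± 2.5·484.294 → [-552.3, 1869.2]
Outside: 2383 → excluded.
Retained (n=14): Σ = 7494, mean = 7494/14 = 535.286

535.3 ms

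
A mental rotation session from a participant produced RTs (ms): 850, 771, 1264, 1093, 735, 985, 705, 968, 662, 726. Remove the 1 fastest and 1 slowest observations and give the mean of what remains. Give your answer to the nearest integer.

854 ms

Sorted: 662, 705, 726, 735, 771, 850, 968, 985, 1093, 1264
Drop lowest 1 (662) and highest 1 (1264)
Remaining (n=8): Σ = 6833, mean = 6833/8 = 854.125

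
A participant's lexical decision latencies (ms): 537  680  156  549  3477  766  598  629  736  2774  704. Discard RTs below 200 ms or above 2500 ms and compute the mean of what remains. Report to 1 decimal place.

649.9 ms

Excluded: 156, 2774, 3477
Retained (n=8): Σ = 5199
Mean = 5199/8 = 649.8750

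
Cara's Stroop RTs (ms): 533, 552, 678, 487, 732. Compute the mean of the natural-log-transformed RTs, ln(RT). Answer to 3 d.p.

ln(RT): 6.2785, 6.3135, 6.5191, 6.1883, 6.5958
Σ ln(RT) = 31.8953
Mean = 31.8953/5 = 6.37905

6.379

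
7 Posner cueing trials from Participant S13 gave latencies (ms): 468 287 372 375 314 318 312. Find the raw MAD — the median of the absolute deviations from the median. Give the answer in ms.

Sorted: 287, 312, 314, 318, 372, 375, 468 → median = 318
|x − 318|: 150, 31, 54, 57, 4, 0, 6
Sorted deviations: 0, 4, 6, 31, 54, 57, 150 → MAD = 31

31 ms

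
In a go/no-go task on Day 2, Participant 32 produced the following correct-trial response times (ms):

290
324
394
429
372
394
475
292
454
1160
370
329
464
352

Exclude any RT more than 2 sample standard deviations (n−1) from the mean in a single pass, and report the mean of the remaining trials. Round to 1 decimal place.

379.9 ms

n = 14, ΣRT = 6099, M = 435.643
Σ(x−M)² = 611933.21; s = √(611933.21/13) = 216.960
Cutoffs: 435.643 ± 2·216.960 → [1.7, 869.6]
Outside: 1160 → excluded.
Retained (n=13): Σ = 4939, mean = 4939/13 = 379.923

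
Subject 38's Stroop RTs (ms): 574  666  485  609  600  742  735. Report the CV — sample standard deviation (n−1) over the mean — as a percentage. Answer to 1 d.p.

14.5%

n = 7, Σ = 4411, M = 630.1429
Σ(x−M)² = 50366.857; s = √(50366.857/6) = 91.6214
CV = 91.6214 / 630.1429 = 0.14540 = 14.540%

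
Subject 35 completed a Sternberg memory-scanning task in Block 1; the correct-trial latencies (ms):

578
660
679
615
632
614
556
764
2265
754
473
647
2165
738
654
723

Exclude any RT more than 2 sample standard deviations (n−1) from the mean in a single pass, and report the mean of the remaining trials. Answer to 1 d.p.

n = 16, ΣRT = 13517, M = 844.812
Σ(x−M)² = 4382264.44; s = √(4382264.44/15) = 540.510
Cutoffs: 844.812 ± 2·540.510 → [-236.2, 1925.8]
Outside: 2165, 2265 → excluded.
Retained (n=14): Σ = 9087, mean = 9087/14 = 649.071

649.1 ms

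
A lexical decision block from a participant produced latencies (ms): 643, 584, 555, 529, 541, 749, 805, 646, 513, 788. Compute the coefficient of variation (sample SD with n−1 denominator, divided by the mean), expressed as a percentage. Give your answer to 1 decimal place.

n = 10, Σ = 6353, M = 635.3000
Σ(x−M)² = 109446.100; s = √(109446.100/9) = 110.2755
CV = 110.2755 / 635.3000 = 0.17358 = 17.358%

17.4%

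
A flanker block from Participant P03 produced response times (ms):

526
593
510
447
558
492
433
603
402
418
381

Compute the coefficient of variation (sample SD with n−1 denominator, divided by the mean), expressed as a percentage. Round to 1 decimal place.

15.8%

n = 11, Σ = 5363, M = 487.5455
Σ(x−M)² = 59542.727; s = √(59542.727/10) = 77.1639
CV = 77.1639 / 487.5455 = 0.15827 = 15.827%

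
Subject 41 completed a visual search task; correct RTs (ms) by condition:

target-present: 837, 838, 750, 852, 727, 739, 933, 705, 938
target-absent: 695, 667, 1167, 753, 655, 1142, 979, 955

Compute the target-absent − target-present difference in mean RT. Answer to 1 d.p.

63.4 ms

M(target-present) = 7319/9 = 813.222
M(target-absent) = 7013/8 = 876.625
Difference = 876.625 − 813.222 = 63.403 ms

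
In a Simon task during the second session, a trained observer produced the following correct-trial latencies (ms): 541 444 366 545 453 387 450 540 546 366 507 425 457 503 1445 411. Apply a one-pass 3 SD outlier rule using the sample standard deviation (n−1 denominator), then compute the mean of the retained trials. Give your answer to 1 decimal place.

n = 16, ΣRT = 8386, M = 524.125
Σ(x−M)² = 963113.75; s = √(963113.75/15) = 253.392
Cutoffs: 524.125 ± 3·253.392 → [-236.1, 1284.3]
Outside: 1445 → excluded.
Retained (n=15): Σ = 6941, mean = 6941/15 = 462.733

462.7 ms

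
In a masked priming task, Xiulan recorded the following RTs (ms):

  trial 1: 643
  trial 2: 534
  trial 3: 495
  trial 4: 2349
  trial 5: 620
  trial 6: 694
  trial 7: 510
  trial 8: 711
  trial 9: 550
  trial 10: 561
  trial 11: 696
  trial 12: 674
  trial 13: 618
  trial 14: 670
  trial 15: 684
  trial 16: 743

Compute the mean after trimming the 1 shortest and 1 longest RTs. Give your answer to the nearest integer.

636 ms

Sorted: 495, 510, 534, 550, 561, 618, 620, 643, 670, 674, 684, 694, 696, 711, 743, 2349
Drop lowest 1 (495) and highest 1 (2349)
Remaining (n=14): Σ = 8908, mean = 8908/14 = 636.286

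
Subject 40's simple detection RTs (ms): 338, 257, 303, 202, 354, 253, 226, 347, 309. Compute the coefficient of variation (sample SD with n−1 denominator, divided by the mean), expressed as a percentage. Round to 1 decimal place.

19.2%

n = 9, Σ = 2589, M = 287.6667
Σ(x−M)² = 24428.000; s = √(24428.000/8) = 55.2585
CV = 55.2585 / 287.6667 = 0.19209 = 19.209%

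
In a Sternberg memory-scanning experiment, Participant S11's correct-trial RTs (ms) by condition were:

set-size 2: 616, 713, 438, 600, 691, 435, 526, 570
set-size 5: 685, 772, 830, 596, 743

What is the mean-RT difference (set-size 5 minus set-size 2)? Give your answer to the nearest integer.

M(set-size 2) = 4589/8 = 573.625
M(set-size 5) = 3626/5 = 725.200
Difference = 725.200 − 573.625 = 151.575 ms

152 ms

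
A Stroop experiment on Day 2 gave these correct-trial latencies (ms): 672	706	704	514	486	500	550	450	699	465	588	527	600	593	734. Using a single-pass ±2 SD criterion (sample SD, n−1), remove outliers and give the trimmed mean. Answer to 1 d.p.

585.9 ms

n = 15, ΣRT = 8788, M = 585.867
Σ(x−M)² = 131135.73; s = √(131135.73/14) = 96.782
Cutoffs: 585.867 ± 2·96.782 → [392.3, 779.4]
No RTs fall outside the cutoffs; all 15 retained. Mean = 8788/15 = 585.867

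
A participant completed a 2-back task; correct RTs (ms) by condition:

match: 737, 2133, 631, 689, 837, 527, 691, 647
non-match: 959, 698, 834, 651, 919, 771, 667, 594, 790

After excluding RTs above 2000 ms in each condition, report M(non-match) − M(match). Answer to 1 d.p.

match: exclude 2133
M(match) = 4759/7 = 679.857
M(non-match) = 6883/9 = 764.778
Difference = 764.778 − 679.857 = 84.921 ms

84.9 ms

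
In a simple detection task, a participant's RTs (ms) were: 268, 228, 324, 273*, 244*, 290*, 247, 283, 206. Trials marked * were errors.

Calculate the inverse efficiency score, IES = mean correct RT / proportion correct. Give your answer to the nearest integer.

389 ms

Correct trials (n=6): 268, 228, 324, 247, 283, 206
Mean correct RT = 1556/6 = 259.3333 ms
Proportion correct = 6/9
IES = 259.3333 / (6/9) = 389.000 ms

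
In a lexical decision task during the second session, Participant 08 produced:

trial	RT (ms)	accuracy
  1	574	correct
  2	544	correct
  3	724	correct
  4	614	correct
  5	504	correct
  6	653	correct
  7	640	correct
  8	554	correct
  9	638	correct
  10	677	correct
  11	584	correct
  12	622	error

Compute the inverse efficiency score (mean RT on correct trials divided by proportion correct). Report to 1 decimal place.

665.1 ms

Correct trials (n=11): 574, 544, 724, 614, 504, 653, 640, 554, 638, 677, 584
Mean correct RT = 6706/11 = 609.6364 ms
Proportion correct = 11/12
IES = 609.6364 / (11/12) = 665.058 ms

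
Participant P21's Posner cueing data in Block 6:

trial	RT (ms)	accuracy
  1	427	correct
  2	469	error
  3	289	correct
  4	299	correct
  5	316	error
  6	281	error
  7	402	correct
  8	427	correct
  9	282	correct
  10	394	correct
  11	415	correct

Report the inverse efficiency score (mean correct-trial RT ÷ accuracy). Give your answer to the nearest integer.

504 ms

Correct trials (n=8): 427, 289, 299, 402, 427, 282, 394, 415
Mean correct RT = 2935/8 = 366.8750 ms
Proportion correct = 8/11
IES = 366.8750 / (8/11) = 504.453 ms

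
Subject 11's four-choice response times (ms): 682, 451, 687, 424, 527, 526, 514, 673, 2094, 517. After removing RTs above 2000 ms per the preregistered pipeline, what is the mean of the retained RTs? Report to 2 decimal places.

Excluded: 2094
Retained (n=9): Σ = 5001
Mean = 5001/9 = 555.6667

555.67 ms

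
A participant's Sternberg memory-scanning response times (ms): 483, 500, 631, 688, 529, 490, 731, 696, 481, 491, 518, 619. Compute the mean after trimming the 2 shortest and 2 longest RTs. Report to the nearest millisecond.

Sorted: 481, 483, 490, 491, 500, 518, 529, 619, 631, 688, 696, 731
Drop lowest 2 (481, 483) and highest 2 (696, 731)
Remaining (n=8): Σ = 4466, mean = 4466/8 = 558.250

558 ms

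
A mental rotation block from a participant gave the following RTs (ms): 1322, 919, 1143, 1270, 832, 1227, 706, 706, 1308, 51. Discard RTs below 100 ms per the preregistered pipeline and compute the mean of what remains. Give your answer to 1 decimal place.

Excluded: 51
Retained (n=9): Σ = 9433
Mean = 9433/9 = 1048.1111

1048.1 ms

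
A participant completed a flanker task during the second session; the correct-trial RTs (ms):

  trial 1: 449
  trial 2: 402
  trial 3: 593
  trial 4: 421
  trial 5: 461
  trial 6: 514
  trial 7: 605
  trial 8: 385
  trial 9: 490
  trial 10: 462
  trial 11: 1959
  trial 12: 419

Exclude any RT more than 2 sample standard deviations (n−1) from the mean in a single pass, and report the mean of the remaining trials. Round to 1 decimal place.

472.8 ms

n = 12, ΣRT = 7160, M = 596.667
Σ(x−M)² = 2077714.67; s = √(2077714.67/11) = 434.607
Cutoffs: 596.667 ± 2·434.607 → [-272.5, 1465.9]
Outside: 1959 → excluded.
Retained (n=11): Σ = 5201, mean = 5201/11 = 472.818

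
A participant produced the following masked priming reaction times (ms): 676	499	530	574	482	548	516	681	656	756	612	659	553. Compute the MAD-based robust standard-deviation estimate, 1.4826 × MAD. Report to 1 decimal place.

111.2 ms

Sorted: 482, 499, 516, 530, 548, 553, 574, 612, 656, 659, 676, 681, 756 → median = 574
|x − 574| sorted: 0, 21, 26, 38, 44, 58, 75, 82, 85, 92, 102, 107, 182 → MAD = 75
Robust SD ≈ 1.4826 × 75 = 111.195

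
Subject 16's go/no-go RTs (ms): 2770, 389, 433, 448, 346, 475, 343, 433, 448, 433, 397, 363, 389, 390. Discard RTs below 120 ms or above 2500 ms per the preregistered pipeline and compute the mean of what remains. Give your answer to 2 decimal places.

406.69 ms

Excluded: 2770
Retained (n=13): Σ = 5287
Mean = 5287/13 = 406.6923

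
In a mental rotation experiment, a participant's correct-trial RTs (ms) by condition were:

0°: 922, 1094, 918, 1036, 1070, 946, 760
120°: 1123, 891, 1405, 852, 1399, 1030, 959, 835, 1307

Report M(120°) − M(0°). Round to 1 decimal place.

125.3 ms

M(0°) = 6746/7 = 963.714
M(120°) = 9801/9 = 1089.000
Difference = 1089.000 − 963.714 = 125.286 ms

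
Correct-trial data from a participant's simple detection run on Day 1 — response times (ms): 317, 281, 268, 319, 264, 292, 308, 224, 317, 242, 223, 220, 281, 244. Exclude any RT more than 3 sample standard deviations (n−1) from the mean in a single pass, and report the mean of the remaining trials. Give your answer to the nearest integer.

n = 14, ΣRT = 3800, M = 271.429
Σ(x−M)² = 17285.43; s = √(17285.43/13) = 36.464
Cutoffs: 271.429 ± 3·36.464 → [162.0, 380.8]
No RTs fall outside the cutoffs; all 14 retained. Mean = 3800/14 = 271.429

271 ms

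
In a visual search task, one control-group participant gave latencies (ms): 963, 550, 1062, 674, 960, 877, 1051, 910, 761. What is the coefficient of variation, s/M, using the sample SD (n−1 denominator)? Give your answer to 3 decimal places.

n = 9, Σ = 7808, M = 867.5556
Σ(x−M)² = 240666.222; s = √(240666.222/8) = 173.4453
CV = 173.4453 / 867.5556 = 0.19992

0.200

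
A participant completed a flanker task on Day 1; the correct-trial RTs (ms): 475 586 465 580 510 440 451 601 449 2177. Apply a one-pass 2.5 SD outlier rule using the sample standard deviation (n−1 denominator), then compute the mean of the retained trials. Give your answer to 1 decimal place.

506.3 ms

n = 10, ΣRT = 6734, M = 673.400
Σ(x−M)² = 2546202.40; s = √(2546202.40/9) = 531.894
Cutoffs: 673.400 ± 2.5·531.894 → [-656.3, 2003.1]
Outside: 2177 → excluded.
Retained (n=9): Σ = 4557, mean = 4557/9 = 506.333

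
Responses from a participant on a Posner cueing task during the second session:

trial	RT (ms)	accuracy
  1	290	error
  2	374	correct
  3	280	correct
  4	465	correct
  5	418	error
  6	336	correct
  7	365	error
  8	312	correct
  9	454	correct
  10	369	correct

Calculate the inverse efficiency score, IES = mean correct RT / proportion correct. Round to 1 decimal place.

528.6 ms

Correct trials (n=7): 374, 280, 465, 336, 312, 454, 369
Mean correct RT = 2590/7 = 370.0000 ms
Proportion correct = 7/10
IES = 370.0000 / (7/10) = 528.571 ms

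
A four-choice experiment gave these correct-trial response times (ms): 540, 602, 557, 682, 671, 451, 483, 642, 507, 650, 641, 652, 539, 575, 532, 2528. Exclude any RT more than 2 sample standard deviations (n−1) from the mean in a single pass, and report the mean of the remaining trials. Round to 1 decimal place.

581.6 ms

n = 16, ΣRT = 11252, M = 703.250
Σ(x−M)² = 3625991.00; s = √(3625991.00/15) = 491.663
Cutoffs: 703.250 ± 2·491.663 → [-280.1, 1686.6]
Outside: 2528 → excluded.
Retained (n=15): Σ = 8724, mean = 8724/15 = 581.600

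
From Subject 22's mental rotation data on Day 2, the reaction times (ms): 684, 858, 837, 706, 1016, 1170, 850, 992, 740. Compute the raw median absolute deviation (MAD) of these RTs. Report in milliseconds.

Sorted: 684, 706, 740, 837, 850, 858, 992, 1016, 1170 → median = 850
|x − 850|: 166, 8, 13, 144, 166, 320, 0, 142, 110
Sorted deviations: 0, 8, 13, 110, 142, 144, 166, 166, 320 → MAD = 142

142 ms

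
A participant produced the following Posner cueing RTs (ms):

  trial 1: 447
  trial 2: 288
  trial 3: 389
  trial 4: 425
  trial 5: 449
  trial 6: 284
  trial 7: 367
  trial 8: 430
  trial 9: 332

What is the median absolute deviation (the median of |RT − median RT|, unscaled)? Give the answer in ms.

57 ms

Sorted: 284, 288, 332, 367, 389, 425, 430, 447, 449 → median = 389
|x − 389|: 58, 101, 0, 36, 60, 105, 22, 41, 57
Sorted deviations: 0, 22, 36, 41, 57, 58, 60, 101, 105 → MAD = 57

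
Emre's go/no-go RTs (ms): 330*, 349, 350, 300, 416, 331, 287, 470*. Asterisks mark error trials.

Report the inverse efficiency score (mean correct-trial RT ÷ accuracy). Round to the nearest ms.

452 ms

Correct trials (n=6): 349, 350, 300, 416, 331, 287
Mean correct RT = 2033/6 = 338.8333 ms
Proportion correct = 6/8
IES = 338.8333 / (6/8) = 451.778 ms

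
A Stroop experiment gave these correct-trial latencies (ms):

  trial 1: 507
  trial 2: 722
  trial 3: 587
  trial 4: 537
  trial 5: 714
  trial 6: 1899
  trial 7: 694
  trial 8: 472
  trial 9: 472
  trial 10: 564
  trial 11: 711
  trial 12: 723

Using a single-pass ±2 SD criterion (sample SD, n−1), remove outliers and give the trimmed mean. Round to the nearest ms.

n = 12, ΣRT = 8602, M = 716.833
Σ(x−M)² = 1634617.67; s = √(1634617.67/11) = 385.489
Cutoffs: 716.833 ± 2·385.489 → [-54.1, 1487.8]
Outside: 1899 → excluded.
Retained (n=11): Σ = 6703, mean = 6703/11 = 609.364

609 ms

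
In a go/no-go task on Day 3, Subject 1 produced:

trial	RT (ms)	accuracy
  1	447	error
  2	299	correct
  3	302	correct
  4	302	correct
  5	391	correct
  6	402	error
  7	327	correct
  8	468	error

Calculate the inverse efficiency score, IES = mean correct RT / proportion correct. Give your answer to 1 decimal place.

518.7 ms

Correct trials (n=5): 299, 302, 302, 391, 327
Mean correct RT = 1621/5 = 324.2000 ms
Proportion correct = 5/8
IES = 324.2000 / (5/8) = 518.720 ms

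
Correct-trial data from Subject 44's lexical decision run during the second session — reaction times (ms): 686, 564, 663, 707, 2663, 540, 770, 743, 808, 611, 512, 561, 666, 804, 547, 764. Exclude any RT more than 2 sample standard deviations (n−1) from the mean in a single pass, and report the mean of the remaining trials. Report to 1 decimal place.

663.1 ms

n = 16, ΣRT = 12609, M = 788.062
Σ(x−M)² = 3895474.94; s = √(3895474.94/15) = 509.606
Cutoffs: 788.062 ± 2·509.606 → [-231.1, 1807.3]
Outside: 2663 → excluded.
Retained (n=15): Σ = 9946, mean = 9946/15 = 663.067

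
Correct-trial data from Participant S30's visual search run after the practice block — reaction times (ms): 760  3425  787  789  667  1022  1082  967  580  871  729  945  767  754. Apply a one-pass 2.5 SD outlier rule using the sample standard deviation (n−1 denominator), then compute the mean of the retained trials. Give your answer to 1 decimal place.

n = 14, ΣRT = 14145, M = 1010.357
Σ(x−M)² = 6530111.21; s = √(6530111.21/13) = 708.743
Cutoffs: 1010.357 ± 2.5·708.743 → [-761.5, 2782.2]
Outside: 3425 → excluded.
Retained (n=13): Σ = 10720, mean = 10720/13 = 824.615

824.6 ms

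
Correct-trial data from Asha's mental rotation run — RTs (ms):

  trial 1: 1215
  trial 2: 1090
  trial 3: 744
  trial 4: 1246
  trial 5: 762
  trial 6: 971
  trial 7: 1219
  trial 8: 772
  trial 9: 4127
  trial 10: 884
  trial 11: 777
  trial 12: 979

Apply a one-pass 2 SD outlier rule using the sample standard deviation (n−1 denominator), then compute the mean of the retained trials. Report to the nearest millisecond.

n = 12, ΣRT = 14786, M = 1232.167
Σ(x−M)² = 9532745.67; s = √(9532745.67/11) = 930.921
Cutoffs: 1232.167 ± 2·930.921 → [-629.7, 3094.0]
Outside: 4127 → excluded.
Retained (n=11): Σ = 10659, mean = 10659/11 = 969.000

969 ms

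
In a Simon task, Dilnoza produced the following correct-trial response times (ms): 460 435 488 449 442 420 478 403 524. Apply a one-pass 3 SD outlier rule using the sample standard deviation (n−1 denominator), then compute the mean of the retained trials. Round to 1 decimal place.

n = 9, ΣRT = 4099, M = 455.444
Σ(x−M)² = 10936.22; s = √(10936.22/8) = 36.973
Cutoffs: 455.444 ± 3·36.973 → [344.5, 566.4]
No RTs fall outside the cutoffs; all 9 retained. Mean = 4099/9 = 455.444

455.4 ms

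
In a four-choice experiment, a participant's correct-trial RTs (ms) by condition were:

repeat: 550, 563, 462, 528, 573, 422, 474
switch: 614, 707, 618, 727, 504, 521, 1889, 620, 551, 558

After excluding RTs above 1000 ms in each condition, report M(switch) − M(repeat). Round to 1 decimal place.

switch: exclude 1889
M(repeat) = 3572/7 = 510.286
M(switch) = 5420/9 = 602.222
Difference = 602.222 − 510.286 = 91.937 ms

91.9 ms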